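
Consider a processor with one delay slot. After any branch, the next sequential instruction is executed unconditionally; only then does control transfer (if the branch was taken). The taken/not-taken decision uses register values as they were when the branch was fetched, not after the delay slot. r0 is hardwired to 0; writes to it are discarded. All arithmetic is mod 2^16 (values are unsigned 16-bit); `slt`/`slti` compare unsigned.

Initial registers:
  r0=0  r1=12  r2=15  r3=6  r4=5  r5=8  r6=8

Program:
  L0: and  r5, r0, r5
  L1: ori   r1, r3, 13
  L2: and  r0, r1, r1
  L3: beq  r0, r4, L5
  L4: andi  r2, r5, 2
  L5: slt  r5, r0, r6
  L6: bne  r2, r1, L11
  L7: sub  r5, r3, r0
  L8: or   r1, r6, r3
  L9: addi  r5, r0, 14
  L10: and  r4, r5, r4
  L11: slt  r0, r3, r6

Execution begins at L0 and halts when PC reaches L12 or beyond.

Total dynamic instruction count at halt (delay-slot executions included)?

9

[0] and  r5, r0, r5  →  {r0:0, r1:12, r2:15, r3:6, r4:5, r5:0, r6:8}
[1] ori   r1, r3, 13  →  {r0:0, r1:15, r2:15, r3:6, r4:5, r5:0, r6:8}
[2] and  r0, r1, r1  →  {r0:0, r1:15, r2:15, r3:6, r4:5, r5:0, r6:8}
[3] beq  r0, r4, L5  →  {r0:0, r1:15, r2:15, r3:6, r4:5, r5:0, r6:8}  ⟨branch fallthrough⟩
[4] andi  r2, r5, 2  →  {r0:0, r1:15, r2:0, r3:6, r4:5, r5:0, r6:8}
[5] slt  r5, r0, r6  →  {r0:0, r1:15, r2:0, r3:6, r4:5, r5:1, r6:8}
[6] bne  r2, r1, L11  →  {r0:0, r1:15, r2:0, r3:6, r4:5, r5:1, r6:8}  ⟨branch taken⟩
[7] sub  r5, r3, r0  →  {r0:0, r1:15, r2:0, r3:6, r4:5, r5:6, r6:8}
[11] slt  r0, r3, r6  →  {r0:0, r1:15, r2:0, r3:6, r4:5, r5:6, r6:8}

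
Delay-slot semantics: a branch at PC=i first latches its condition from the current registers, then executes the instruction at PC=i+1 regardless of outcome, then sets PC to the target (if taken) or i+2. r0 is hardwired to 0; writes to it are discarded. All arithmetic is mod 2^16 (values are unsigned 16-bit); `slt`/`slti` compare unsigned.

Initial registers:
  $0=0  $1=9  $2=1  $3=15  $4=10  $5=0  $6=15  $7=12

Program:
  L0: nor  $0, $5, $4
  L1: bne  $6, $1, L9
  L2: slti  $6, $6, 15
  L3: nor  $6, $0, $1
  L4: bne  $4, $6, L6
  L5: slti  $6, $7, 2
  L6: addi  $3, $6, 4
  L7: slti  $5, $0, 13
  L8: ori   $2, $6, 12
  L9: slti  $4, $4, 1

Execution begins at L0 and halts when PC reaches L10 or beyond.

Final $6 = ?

[0] nor  $0, $5, $4  →  {$0:0, $1:9, $2:1, $3:15, $4:10, $5:0, $6:15, $7:12}
[1] bne  $6, $1, L9  →  {$0:0, $1:9, $2:1, $3:15, $4:10, $5:0, $6:15, $7:12}  ⟨branch taken⟩
[2] slti  $6, $6, 15  →  {$0:0, $1:9, $2:1, $3:15, $4:10, $5:0, $6:0, $7:12}
[9] slti  $4, $4, 1  →  {$0:0, $1:9, $2:1, $3:15, $4:0, $5:0, $6:0, $7:12}

0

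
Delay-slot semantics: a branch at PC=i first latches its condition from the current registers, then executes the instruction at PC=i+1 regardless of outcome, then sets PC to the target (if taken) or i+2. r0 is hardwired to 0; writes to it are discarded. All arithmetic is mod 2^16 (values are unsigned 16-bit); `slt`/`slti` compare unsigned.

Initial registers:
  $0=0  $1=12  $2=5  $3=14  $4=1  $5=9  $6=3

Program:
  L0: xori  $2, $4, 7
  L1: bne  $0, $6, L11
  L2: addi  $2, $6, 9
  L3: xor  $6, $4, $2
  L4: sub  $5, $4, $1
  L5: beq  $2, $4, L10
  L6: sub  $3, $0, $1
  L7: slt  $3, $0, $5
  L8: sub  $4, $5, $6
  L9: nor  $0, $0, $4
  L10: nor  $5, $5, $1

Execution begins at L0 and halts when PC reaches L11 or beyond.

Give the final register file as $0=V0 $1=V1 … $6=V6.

$0=0 $1=12 $2=12 $3=14 $4=1 $5=9 $6=3

  step pc=0: xori  $2, $4, 7  regs=(0,12,6,14,1,9,3)
  step pc=1: bne  $0, $6, L11  cond=T  regs=(0,12,6,14,1,9,3)
  step pc=2: addi  $2, $6, 9  regs=(0,12,12,14,1,9,3)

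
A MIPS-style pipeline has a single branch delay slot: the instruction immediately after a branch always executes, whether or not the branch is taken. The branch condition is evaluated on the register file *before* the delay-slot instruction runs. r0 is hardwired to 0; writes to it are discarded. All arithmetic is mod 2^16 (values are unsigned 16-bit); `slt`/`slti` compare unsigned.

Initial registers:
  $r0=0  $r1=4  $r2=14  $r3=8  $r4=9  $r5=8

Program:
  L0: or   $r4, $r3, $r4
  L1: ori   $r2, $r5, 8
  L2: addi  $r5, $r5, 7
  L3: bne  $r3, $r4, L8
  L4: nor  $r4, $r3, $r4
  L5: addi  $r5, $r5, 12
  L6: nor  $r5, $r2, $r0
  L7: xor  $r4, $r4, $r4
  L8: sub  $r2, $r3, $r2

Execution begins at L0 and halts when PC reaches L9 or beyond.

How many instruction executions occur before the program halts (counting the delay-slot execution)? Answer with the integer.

[0] or   $r4, $r3, $r4  →  {$r0:0, $r1:4, $r2:14, $r3:8, $r4:9, $r5:8}
[1] ori   $r2, $r5, 8  →  {$r0:0, $r1:4, $r2:8, $r3:8, $r4:9, $r5:8}
[2] addi  $r5, $r5, 7  →  {$r0:0, $r1:4, $r2:8, $r3:8, $r4:9, $r5:15}
[3] bne  $r3, $r4, L8  →  {$r0:0, $r1:4, $r2:8, $r3:8, $r4:9, $r5:15}  ⟨branch taken⟩
[4] nor  $r4, $r3, $r4  →  {$r0:0, $r1:4, $r2:8, $r3:8, $r4:65526, $r5:15}
[8] sub  $r2, $r3, $r2  →  {$r0:0, $r1:4, $r2:0, $r3:8, $r4:65526, $r5:15}

6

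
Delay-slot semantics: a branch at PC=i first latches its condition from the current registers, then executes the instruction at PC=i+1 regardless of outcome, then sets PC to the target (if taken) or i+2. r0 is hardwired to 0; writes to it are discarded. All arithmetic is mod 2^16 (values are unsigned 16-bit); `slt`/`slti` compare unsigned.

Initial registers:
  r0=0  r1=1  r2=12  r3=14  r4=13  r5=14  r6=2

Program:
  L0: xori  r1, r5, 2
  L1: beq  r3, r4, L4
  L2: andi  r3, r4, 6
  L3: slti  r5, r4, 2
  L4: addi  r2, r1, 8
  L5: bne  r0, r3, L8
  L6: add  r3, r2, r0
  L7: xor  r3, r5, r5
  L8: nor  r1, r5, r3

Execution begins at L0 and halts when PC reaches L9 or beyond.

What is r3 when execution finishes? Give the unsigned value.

  step pc=0: xori  r1, r5, 2  regs=(0,12,12,14,13,14,2)
  step pc=1: beq  r3, r4, L4  cond=F  regs=(0,12,12,14,13,14,2)
  step pc=2: andi  r3, r4, 6  regs=(0,12,12,4,13,14,2)
  step pc=3: slti  r5, r4, 2  regs=(0,12,12,4,13,0,2)
  step pc=4: addi  r2, r1, 8  regs=(0,12,20,4,13,0,2)
  step pc=5: bne  r0, r3, L8  cond=T  regs=(0,12,20,4,13,0,2)
  step pc=6: add  r3, r2, r0  regs=(0,12,20,20,13,0,2)
  step pc=8: nor  r1, r5, r3  regs=(0,65515,20,20,13,0,2)

20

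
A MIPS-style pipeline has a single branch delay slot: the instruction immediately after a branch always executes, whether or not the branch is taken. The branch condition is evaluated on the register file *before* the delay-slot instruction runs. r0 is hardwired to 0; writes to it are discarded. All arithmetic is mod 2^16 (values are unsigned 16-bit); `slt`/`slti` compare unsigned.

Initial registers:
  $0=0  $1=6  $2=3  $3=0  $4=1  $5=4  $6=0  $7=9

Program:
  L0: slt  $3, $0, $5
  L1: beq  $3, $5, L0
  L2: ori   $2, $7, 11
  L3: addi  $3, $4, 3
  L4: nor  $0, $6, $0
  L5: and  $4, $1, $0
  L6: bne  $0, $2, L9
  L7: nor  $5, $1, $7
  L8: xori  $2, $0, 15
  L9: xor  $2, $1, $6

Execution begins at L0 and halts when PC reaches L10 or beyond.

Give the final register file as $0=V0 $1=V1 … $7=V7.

  step pc=0: slt  $3, $0, $5  regs=(0,6,3,1,1,4,0,9)
  step pc=1: beq  $3, $5, L0  cond=F  regs=(0,6,3,1,1,4,0,9)
  step pc=2: ori   $2, $7, 11  regs=(0,6,11,1,1,4,0,9)
  step pc=3: addi  $3, $4, 3  regs=(0,6,11,4,1,4,0,9)
  step pc=4: nor  $0, $6, $0  regs=(0,6,11,4,1,4,0,9)
  step pc=5: and  $4, $1, $0  regs=(0,6,11,4,0,4,0,9)
  step pc=6: bne  $0, $2, L9  cond=T  regs=(0,6,11,4,0,4,0,9)
  step pc=7: nor  $5, $1, $7  regs=(0,6,11,4,0,65520,0,9)
  step pc=9: xor  $2, $1, $6  regs=(0,6,6,4,0,65520,0,9)

$0=0 $1=6 $2=6 $3=4 $4=0 $5=65520 $6=0 $7=9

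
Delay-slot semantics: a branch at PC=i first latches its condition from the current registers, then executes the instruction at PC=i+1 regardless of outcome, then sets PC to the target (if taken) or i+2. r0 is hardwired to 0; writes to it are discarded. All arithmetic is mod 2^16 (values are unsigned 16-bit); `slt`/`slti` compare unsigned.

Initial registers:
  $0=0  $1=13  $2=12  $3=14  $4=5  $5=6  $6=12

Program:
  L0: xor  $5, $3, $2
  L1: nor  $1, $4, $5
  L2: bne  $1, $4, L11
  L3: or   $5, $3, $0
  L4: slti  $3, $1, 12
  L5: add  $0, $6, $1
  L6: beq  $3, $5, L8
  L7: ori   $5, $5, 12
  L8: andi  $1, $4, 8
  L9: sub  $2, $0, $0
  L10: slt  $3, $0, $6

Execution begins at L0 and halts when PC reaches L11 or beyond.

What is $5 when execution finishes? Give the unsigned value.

  step pc=0: xor  $5, $3, $2  regs=(0,13,12,14,5,2,12)
  step pc=1: nor  $1, $4, $5  regs=(0,65528,12,14,5,2,12)
  step pc=2: bne  $1, $4, L11  cond=T  regs=(0,65528,12,14,5,2,12)
  step pc=3: or   $5, $3, $0  regs=(0,65528,12,14,5,14,12)

14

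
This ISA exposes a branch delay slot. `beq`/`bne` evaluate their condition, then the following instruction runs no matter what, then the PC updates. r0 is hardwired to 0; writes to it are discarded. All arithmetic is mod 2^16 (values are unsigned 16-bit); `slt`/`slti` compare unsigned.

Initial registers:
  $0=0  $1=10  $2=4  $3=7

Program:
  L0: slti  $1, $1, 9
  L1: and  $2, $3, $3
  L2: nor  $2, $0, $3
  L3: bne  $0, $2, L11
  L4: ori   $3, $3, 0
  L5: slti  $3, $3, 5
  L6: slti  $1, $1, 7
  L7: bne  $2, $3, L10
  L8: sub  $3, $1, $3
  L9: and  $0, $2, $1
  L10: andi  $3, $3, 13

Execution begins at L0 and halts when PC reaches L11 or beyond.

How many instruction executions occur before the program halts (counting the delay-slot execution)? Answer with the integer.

PC=0  slti  $1, $1, 9        | $0=0 $1=0 $2=4 $3=7
PC=1  and  $2, $3, $3        | $0=0 $1=0 $2=7 $3=7
PC=2  nor  $2, $0, $3        | $0=0 $1=0 $2=65528 $3=7
PC=3  bne  $0, $2, L11       | $0=0 $1=0 $2=65528 $3=7  [TAKEN]
PC=4  ori   $3, $3, 0        | $0=0 $1=0 $2=65528 $3=7

5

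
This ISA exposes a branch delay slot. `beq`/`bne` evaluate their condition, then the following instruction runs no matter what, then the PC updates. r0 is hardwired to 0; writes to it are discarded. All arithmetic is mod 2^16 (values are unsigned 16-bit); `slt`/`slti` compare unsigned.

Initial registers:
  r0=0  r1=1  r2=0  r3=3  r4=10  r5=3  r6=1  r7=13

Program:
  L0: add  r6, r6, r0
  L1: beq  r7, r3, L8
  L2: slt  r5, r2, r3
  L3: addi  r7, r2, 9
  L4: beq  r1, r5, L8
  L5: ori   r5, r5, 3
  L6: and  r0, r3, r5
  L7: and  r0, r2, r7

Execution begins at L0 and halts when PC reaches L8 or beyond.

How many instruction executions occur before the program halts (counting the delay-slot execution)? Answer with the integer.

  step pc=0: add  r6, r6, r0  regs=(0,1,0,3,10,3,1,13)
  step pc=1: beq  r7, r3, L8  cond=F  regs=(0,1,0,3,10,3,1,13)
  step pc=2: slt  r5, r2, r3  regs=(0,1,0,3,10,1,1,13)
  step pc=3: addi  r7, r2, 9  regs=(0,1,0,3,10,1,1,9)
  step pc=4: beq  r1, r5, L8  cond=T  regs=(0,1,0,3,10,1,1,9)
  step pc=5: ori   r5, r5, 3  regs=(0,1,0,3,10,3,1,9)

6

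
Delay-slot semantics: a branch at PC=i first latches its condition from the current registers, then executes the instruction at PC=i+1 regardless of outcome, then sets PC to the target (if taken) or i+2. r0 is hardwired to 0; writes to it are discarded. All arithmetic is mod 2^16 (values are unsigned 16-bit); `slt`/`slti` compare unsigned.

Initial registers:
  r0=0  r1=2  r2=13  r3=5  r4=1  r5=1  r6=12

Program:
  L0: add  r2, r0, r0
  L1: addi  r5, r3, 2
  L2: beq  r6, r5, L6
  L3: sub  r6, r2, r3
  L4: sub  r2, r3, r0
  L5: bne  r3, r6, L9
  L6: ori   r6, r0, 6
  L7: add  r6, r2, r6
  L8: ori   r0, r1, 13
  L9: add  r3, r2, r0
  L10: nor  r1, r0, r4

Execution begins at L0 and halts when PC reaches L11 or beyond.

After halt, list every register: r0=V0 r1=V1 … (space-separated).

r0=0 r1=65534 r2=5 r3=5 r4=1 r5=7 r6=6

  step pc=0: add  r2, r0, r0  regs=(0,2,0,5,1,1,12)
  step pc=1: addi  r5, r3, 2  regs=(0,2,0,5,1,7,12)
  step pc=2: beq  r6, r5, L6  cond=F  regs=(0,2,0,5,1,7,12)
  step pc=3: sub  r6, r2, r3  regs=(0,2,0,5,1,7,65531)
  step pc=4: sub  r2, r3, r0  regs=(0,2,5,5,1,7,65531)
  step pc=5: bne  r3, r6, L9  cond=T  regs=(0,2,5,5,1,7,65531)
  step pc=6: ori   r6, r0, 6  regs=(0,2,5,5,1,7,6)
  step pc=9: add  r3, r2, r0  regs=(0,2,5,5,1,7,6)
  step pc=10: nor  r1, r0, r4  regs=(0,65534,5,5,1,7,6)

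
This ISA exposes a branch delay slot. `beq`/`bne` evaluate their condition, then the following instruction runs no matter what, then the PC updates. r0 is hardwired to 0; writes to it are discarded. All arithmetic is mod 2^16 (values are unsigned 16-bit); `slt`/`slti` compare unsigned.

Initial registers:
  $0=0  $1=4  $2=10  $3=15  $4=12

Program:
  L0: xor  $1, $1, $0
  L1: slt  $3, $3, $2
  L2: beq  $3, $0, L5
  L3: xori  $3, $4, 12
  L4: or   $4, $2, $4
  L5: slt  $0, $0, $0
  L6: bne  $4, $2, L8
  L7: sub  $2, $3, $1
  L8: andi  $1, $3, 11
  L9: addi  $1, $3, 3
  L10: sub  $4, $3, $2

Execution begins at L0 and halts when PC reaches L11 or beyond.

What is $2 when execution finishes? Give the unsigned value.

[0] xor  $1, $1, $0  →  {$0:0, $1:4, $2:10, $3:15, $4:12}
[1] slt  $3, $3, $2  →  {$0:0, $1:4, $2:10, $3:0, $4:12}
[2] beq  $3, $0, L5  →  {$0:0, $1:4, $2:10, $3:0, $4:12}  ⟨branch taken⟩
[3] xori  $3, $4, 12  →  {$0:0, $1:4, $2:10, $3:0, $4:12}
[5] slt  $0, $0, $0  →  {$0:0, $1:4, $2:10, $3:0, $4:12}
[6] bne  $4, $2, L8  →  {$0:0, $1:4, $2:10, $3:0, $4:12}  ⟨branch taken⟩
[7] sub  $2, $3, $1  →  {$0:0, $1:4, $2:65532, $3:0, $4:12}
[8] andi  $1, $3, 11  →  {$0:0, $1:0, $2:65532, $3:0, $4:12}
[9] addi  $1, $3, 3  →  {$0:0, $1:3, $2:65532, $3:0, $4:12}
[10] sub  $4, $3, $2  →  {$0:0, $1:3, $2:65532, $3:0, $4:4}

65532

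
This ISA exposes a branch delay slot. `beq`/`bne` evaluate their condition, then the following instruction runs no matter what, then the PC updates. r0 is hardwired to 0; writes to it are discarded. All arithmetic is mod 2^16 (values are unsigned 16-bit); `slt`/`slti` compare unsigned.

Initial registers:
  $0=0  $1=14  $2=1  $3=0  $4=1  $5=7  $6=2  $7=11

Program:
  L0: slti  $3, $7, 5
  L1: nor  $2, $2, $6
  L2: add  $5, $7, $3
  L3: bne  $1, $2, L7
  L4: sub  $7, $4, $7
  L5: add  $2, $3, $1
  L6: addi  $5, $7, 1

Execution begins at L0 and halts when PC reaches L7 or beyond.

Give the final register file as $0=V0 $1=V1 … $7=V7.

  step pc=0: slti  $3, $7, 5  regs=(0,14,1,0,1,7,2,11)
  step pc=1: nor  $2, $2, $6  regs=(0,14,65532,0,1,7,2,11)
  step pc=2: add  $5, $7, $3  regs=(0,14,65532,0,1,11,2,11)
  step pc=3: bne  $1, $2, L7  cond=T  regs=(0,14,65532,0,1,11,2,11)
  step pc=4: sub  $7, $4, $7  regs=(0,14,65532,0,1,11,2,65526)

$0=0 $1=14 $2=65532 $3=0 $4=1 $5=11 $6=2 $7=65526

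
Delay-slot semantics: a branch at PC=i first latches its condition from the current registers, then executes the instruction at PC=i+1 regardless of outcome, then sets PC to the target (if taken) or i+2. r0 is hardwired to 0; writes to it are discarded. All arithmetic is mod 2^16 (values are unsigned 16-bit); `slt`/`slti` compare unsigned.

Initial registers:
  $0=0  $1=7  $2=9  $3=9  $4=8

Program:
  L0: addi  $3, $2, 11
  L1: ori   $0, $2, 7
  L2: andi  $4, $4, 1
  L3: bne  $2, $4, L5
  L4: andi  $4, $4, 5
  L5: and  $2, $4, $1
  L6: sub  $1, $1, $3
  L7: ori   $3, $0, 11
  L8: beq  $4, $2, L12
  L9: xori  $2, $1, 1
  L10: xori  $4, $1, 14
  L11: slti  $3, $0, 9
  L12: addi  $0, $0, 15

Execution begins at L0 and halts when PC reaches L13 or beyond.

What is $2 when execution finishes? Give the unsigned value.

[0] addi  $3, $2, 11  →  {$0:0, $1:7, $2:9, $3:20, $4:8}
[1] ori   $0, $2, 7  →  {$0:0, $1:7, $2:9, $3:20, $4:8}
[2] andi  $4, $4, 1  →  {$0:0, $1:7, $2:9, $3:20, $4:0}
[3] bne  $2, $4, L5  →  {$0:0, $1:7, $2:9, $3:20, $4:0}  ⟨branch taken⟩
[4] andi  $4, $4, 5  →  {$0:0, $1:7, $2:9, $3:20, $4:0}
[5] and  $2, $4, $1  →  {$0:0, $1:7, $2:0, $3:20, $4:0}
[6] sub  $1, $1, $3  →  {$0:0, $1:65523, $2:0, $3:20, $4:0}
[7] ori   $3, $0, 11  →  {$0:0, $1:65523, $2:0, $3:11, $4:0}
[8] beq  $4, $2, L12  →  {$0:0, $1:65523, $2:0, $3:11, $4:0}  ⟨branch taken⟩
[9] xori  $2, $1, 1  →  {$0:0, $1:65523, $2:65522, $3:11, $4:0}
[12] addi  $0, $0, 15  →  {$0:0, $1:65523, $2:65522, $3:11, $4:0}

65522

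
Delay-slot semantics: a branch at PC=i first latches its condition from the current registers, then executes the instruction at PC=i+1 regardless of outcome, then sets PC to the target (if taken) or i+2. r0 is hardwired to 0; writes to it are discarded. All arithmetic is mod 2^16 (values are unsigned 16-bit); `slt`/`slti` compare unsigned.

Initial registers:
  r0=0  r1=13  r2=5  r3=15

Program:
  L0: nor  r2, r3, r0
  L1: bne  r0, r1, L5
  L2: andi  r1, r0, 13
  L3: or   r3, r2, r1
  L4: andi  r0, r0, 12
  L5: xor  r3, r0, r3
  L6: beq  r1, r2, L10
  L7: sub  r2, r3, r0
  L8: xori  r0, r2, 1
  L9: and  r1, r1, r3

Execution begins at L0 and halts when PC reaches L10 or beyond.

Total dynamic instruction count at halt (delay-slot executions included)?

8

[0] nor  r2, r3, r0  →  {r0:0, r1:13, r2:65520, r3:15}
[1] bne  r0, r1, L5  →  {r0:0, r1:13, r2:65520, r3:15}  ⟨branch taken⟩
[2] andi  r1, r0, 13  →  {r0:0, r1:0, r2:65520, r3:15}
[5] xor  r3, r0, r3  →  {r0:0, r1:0, r2:65520, r3:15}
[6] beq  r1, r2, L10  →  {r0:0, r1:0, r2:65520, r3:15}  ⟨branch fallthrough⟩
[7] sub  r2, r3, r0  →  {r0:0, r1:0, r2:15, r3:15}
[8] xori  r0, r2, 1  →  {r0:0, r1:0, r2:15, r3:15}
[9] and  r1, r1, r3  →  {r0:0, r1:0, r2:15, r3:15}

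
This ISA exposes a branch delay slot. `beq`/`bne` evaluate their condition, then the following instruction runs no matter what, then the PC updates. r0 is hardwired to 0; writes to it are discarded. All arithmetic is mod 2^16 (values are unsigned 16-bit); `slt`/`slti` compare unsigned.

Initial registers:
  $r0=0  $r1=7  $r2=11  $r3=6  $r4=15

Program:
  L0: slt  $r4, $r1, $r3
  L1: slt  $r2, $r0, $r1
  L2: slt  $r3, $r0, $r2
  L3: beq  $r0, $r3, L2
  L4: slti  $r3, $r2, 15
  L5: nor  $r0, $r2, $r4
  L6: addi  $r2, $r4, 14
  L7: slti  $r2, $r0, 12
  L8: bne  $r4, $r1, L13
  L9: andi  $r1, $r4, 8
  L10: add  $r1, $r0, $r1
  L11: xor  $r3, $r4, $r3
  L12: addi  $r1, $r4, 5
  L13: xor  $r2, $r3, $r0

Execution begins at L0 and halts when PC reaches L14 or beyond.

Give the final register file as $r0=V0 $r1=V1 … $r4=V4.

$r0=0 $r1=0 $r2=1 $r3=1 $r4=0

#0 slt  $r4, $r1, $r3 ; 0/7/11/6/0
#1 slt  $r2, $r0, $r1 ; 0/7/1/6/0
#2 slt  $r3, $r0, $r2 ; 0/7/1/1/0
#3 beq  $r0, $r3, L2 ; 0/7/1/1/0 ; →fallthru
#4 slti  $r3, $r2, 15 ; 0/7/1/1/0
#5 nor  $r0, $r2, $r4 ; 0/7/1/1/0
#6 addi  $r2, $r4, 14 ; 0/7/14/1/0
#7 slti  $r2, $r0, 12 ; 0/7/1/1/0
#8 bne  $r4, $r1, L13 ; 0/7/1/1/0 ; →target
#9 andi  $r1, $r4, 8 ; 0/0/1/1/0
#13 xor  $r2, $r3, $r0 ; 0/0/1/1/0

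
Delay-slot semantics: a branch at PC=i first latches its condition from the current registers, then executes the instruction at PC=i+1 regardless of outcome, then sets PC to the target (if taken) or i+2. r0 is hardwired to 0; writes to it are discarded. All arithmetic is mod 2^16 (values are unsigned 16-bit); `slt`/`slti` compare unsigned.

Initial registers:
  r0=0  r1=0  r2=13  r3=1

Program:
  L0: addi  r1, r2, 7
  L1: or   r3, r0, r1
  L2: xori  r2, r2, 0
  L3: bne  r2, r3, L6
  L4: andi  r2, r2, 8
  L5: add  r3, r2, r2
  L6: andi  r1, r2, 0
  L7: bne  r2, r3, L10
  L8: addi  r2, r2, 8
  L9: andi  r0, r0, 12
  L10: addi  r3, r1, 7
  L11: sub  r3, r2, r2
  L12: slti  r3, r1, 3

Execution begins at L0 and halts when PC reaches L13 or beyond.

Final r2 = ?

16

PC=0  addi  r1, r2, 7        | r0=0 r1=20 r2=13 r3=1
PC=1  or   r3, r0, r1        | r0=0 r1=20 r2=13 r3=20
PC=2  xori  r2, r2, 0        | r0=0 r1=20 r2=13 r3=20
PC=3  bne  r2, r3, L6        | r0=0 r1=20 r2=13 r3=20  [TAKEN]
PC=4  andi  r2, r2, 8        | r0=0 r1=20 r2=8 r3=20
PC=6  andi  r1, r2, 0        | r0=0 r1=0 r2=8 r3=20
PC=7  bne  r2, r3, L10       | r0=0 r1=0 r2=8 r3=20  [TAKEN]
PC=8  addi  r2, r2, 8        | r0=0 r1=0 r2=16 r3=20
PC=10 addi  r3, r1, 7        | r0=0 r1=0 r2=16 r3=7
PC=11 sub  r3, r2, r2        | r0=0 r1=0 r2=16 r3=0
PC=12 slti  r3, r1, 3        | r0=0 r1=0 r2=16 r3=1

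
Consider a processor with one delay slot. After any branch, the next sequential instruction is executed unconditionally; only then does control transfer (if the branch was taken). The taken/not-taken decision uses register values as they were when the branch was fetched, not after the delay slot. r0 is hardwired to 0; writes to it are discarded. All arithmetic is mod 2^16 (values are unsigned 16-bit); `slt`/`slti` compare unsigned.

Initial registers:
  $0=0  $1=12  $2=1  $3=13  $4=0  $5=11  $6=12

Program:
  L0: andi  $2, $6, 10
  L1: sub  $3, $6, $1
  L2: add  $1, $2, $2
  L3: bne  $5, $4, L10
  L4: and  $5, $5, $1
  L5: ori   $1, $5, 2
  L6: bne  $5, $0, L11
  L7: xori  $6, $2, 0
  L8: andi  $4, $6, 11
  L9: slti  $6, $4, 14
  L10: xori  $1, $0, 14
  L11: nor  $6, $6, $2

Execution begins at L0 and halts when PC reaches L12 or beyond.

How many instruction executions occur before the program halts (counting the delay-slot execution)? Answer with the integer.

7

  step pc=0: andi  $2, $6, 10  regs=(0,12,8,13,0,11,12)
  step pc=1: sub  $3, $6, $1  regs=(0,12,8,0,0,11,12)
  step pc=2: add  $1, $2, $2  regs=(0,16,8,0,0,11,12)
  step pc=3: bne  $5, $4, L10  cond=T  regs=(0,16,8,0,0,11,12)
  step pc=4: and  $5, $5, $1  regs=(0,16,8,0,0,0,12)
  step pc=10: xori  $1, $0, 14  regs=(0,14,8,0,0,0,12)
  step pc=11: nor  $6, $6, $2  regs=(0,14,8,0,0,0,65523)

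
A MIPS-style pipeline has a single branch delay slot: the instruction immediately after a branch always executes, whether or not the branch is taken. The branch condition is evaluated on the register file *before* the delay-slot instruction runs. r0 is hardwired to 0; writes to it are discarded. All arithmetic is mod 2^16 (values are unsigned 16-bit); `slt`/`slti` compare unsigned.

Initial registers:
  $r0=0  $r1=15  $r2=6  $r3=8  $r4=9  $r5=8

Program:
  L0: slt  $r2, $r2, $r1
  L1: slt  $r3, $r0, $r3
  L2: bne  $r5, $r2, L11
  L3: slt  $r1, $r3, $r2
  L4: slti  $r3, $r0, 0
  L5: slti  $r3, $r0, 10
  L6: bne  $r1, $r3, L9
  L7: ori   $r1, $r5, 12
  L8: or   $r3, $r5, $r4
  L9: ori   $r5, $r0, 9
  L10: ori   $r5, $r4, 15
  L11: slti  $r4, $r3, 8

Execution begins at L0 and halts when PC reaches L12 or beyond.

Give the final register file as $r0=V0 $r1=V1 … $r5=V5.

[0] slt  $r2, $r2, $r1  →  {$r0:0, $r1:15, $r2:1, $r3:8, $r4:9, $r5:8}
[1] slt  $r3, $r0, $r3  →  {$r0:0, $r1:15, $r2:1, $r3:1, $r4:9, $r5:8}
[2] bne  $r5, $r2, L11  →  {$r0:0, $r1:15, $r2:1, $r3:1, $r4:9, $r5:8}  ⟨branch taken⟩
[3] slt  $r1, $r3, $r2  →  {$r0:0, $r1:0, $r2:1, $r3:1, $r4:9, $r5:8}
[11] slti  $r4, $r3, 8  →  {$r0:0, $r1:0, $r2:1, $r3:1, $r4:1, $r5:8}

$r0=0 $r1=0 $r2=1 $r3=1 $r4=1 $r5=8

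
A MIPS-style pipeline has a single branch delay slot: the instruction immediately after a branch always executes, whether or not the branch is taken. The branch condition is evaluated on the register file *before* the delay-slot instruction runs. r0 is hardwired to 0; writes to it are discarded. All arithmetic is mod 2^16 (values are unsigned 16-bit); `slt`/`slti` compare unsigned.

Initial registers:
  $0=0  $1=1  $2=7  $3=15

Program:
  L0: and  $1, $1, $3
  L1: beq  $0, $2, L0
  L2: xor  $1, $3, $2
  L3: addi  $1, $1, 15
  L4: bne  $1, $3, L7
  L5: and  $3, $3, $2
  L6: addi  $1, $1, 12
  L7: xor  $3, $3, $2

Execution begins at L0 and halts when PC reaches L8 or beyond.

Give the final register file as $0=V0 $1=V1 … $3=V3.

$0=0 $1=23 $2=7 $3=0

#0 and  $1, $1, $3 ; 0/1/7/15
#1 beq  $0, $2, L0 ; 0/1/7/15 ; →fallthru
#2 xor  $1, $3, $2 ; 0/8/7/15
#3 addi  $1, $1, 15 ; 0/23/7/15
#4 bne  $1, $3, L7 ; 0/23/7/15 ; →target
#5 and  $3, $3, $2 ; 0/23/7/7
#7 xor  $3, $3, $2 ; 0/23/7/0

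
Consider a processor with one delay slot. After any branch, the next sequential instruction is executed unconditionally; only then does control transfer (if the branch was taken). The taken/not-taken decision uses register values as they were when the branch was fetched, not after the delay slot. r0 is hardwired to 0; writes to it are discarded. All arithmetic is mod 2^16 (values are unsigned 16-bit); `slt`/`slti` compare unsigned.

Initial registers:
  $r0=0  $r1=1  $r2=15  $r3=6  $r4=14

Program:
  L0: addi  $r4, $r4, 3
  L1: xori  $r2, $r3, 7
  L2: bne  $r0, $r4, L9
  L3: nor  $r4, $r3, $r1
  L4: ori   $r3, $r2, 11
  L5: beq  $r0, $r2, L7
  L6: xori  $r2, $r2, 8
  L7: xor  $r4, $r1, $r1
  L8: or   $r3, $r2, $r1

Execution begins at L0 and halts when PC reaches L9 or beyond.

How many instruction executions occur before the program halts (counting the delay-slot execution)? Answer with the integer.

4

  step pc=0: addi  $r4, $r4, 3  regs=(0,1,15,6,17)
  step pc=1: xori  $r2, $r3, 7  regs=(0,1,1,6,17)
  step pc=2: bne  $r0, $r4, L9  cond=T  regs=(0,1,1,6,17)
  step pc=3: nor  $r4, $r3, $r1  regs=(0,1,1,6,65528)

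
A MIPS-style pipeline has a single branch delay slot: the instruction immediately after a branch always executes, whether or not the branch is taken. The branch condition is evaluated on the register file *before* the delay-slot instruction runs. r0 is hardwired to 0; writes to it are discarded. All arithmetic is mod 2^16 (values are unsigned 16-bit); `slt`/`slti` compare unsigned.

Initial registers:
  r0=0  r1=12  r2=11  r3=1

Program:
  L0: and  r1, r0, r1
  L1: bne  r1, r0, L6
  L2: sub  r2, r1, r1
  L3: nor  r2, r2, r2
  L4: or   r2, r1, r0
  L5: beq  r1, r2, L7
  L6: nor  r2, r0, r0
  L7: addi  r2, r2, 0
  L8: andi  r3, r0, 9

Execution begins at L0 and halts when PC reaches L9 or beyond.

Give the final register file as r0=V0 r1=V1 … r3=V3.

PC=0  and  r1, r0, r1        | r0=0 r1=0 r2=11 r3=1
PC=1  bne  r1, r0, L6        | r0=0 r1=0 r2=11 r3=1  [not taken]
PC=2  sub  r2, r1, r1        | r0=0 r1=0 r2=0 r3=1
PC=3  nor  r2, r2, r2        | r0=0 r1=0 r2=65535 r3=1
PC=4  or   r2, r1, r0        | r0=0 r1=0 r2=0 r3=1
PC=5  beq  r1, r2, L7        | r0=0 r1=0 r2=0 r3=1  [TAKEN]
PC=6  nor  r2, r0, r0        | r0=0 r1=0 r2=65535 r3=1
PC=7  addi  r2, r2, 0        | r0=0 r1=0 r2=65535 r3=1
PC=8  andi  r3, r0, 9        | r0=0 r1=0 r2=65535 r3=0

r0=0 r1=0 r2=65535 r3=0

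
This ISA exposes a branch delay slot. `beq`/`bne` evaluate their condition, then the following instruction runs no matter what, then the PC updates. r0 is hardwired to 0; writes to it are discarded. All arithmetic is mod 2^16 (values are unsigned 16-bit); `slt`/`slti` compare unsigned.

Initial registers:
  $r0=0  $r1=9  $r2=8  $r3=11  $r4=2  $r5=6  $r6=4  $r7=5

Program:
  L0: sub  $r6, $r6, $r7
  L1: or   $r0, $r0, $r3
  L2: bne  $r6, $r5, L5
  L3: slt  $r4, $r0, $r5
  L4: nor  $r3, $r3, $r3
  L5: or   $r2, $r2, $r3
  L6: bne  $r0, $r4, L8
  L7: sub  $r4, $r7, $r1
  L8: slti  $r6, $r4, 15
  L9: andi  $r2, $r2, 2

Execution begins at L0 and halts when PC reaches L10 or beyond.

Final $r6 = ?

[0] sub  $r6, $r6, $r7  →  {$r0:0, $r1:9, $r2:8, $r3:11, $r4:2, $r5:6, $r6:65535, $r7:5}
[1] or   $r0, $r0, $r3  →  {$r0:0, $r1:9, $r2:8, $r3:11, $r4:2, $r5:6, $r6:65535, $r7:5}
[2] bne  $r6, $r5, L5  →  {$r0:0, $r1:9, $r2:8, $r3:11, $r4:2, $r5:6, $r6:65535, $r7:5}  ⟨branch taken⟩
[3] slt  $r4, $r0, $r5  →  {$r0:0, $r1:9, $r2:8, $r3:11, $r4:1, $r5:6, $r6:65535, $r7:5}
[5] or   $r2, $r2, $r3  →  {$r0:0, $r1:9, $r2:11, $r3:11, $r4:1, $r5:6, $r6:65535, $r7:5}
[6] bne  $r0, $r4, L8  →  {$r0:0, $r1:9, $r2:11, $r3:11, $r4:1, $r5:6, $r6:65535, $r7:5}  ⟨branch taken⟩
[7] sub  $r4, $r7, $r1  →  {$r0:0, $r1:9, $r2:11, $r3:11, $r4:65532, $r5:6, $r6:65535, $r7:5}
[8] slti  $r6, $r4, 15  →  {$r0:0, $r1:9, $r2:11, $r3:11, $r4:65532, $r5:6, $r6:0, $r7:5}
[9] andi  $r2, $r2, 2  →  {$r0:0, $r1:9, $r2:2, $r3:11, $r4:65532, $r5:6, $r6:0, $r7:5}

0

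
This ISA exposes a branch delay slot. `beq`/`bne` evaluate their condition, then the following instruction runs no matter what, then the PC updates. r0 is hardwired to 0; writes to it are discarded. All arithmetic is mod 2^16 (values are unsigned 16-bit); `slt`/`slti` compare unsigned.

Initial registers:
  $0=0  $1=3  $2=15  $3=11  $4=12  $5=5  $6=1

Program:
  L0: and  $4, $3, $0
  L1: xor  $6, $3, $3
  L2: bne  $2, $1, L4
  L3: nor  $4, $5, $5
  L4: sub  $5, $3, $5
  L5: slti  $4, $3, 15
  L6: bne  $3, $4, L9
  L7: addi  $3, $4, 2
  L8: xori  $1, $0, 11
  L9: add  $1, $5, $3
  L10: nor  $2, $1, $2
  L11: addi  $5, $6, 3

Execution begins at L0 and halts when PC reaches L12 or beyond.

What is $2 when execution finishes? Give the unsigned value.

  step pc=0: and  $4, $3, $0  regs=(0,3,15,11,0,5,1)
  step pc=1: xor  $6, $3, $3  regs=(0,3,15,11,0,5,0)
  step pc=2: bne  $2, $1, L4  cond=T  regs=(0,3,15,11,0,5,0)
  step pc=3: nor  $4, $5, $5  regs=(0,3,15,11,65530,5,0)
  step pc=4: sub  $5, $3, $5  regs=(0,3,15,11,65530,6,0)
  step pc=5: slti  $4, $3, 15  regs=(0,3,15,11,1,6,0)
  step pc=6: bne  $3, $4, L9  cond=T  regs=(0,3,15,11,1,6,0)
  step pc=7: addi  $3, $4, 2  regs=(0,3,15,3,1,6,0)
  step pc=9: add  $1, $5, $3  regs=(0,9,15,3,1,6,0)
  step pc=10: nor  $2, $1, $2  regs=(0,9,65520,3,1,6,0)
  step pc=11: addi  $5, $6, 3  regs=(0,9,65520,3,1,3,0)

65520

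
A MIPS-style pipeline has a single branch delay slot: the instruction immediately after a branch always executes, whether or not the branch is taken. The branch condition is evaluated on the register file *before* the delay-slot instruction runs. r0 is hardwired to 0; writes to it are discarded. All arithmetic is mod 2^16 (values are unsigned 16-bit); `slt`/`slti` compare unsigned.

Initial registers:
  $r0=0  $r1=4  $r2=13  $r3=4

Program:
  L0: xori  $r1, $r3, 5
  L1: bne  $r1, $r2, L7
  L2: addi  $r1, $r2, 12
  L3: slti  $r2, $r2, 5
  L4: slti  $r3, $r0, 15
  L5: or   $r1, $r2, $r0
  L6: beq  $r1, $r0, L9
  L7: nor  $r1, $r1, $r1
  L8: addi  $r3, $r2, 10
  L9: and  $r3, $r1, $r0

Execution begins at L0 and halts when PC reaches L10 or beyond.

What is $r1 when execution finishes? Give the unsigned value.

PC=0  xori  $r1, $r3, 5      | $r0=0 $r1=1 $r2=13 $r3=4
PC=1  bne  $r1, $r2, L7      | $r0=0 $r1=1 $r2=13 $r3=4  [TAKEN]
PC=2  addi  $r1, $r2, 12     | $r0=0 $r1=25 $r2=13 $r3=4
PC=7  nor  $r1, $r1, $r1     | $r0=0 $r1=65510 $r2=13 $r3=4
PC=8  addi  $r3, $r2, 10     | $r0=0 $r1=65510 $r2=13 $r3=23
PC=9  and  $r3, $r1, $r0     | $r0=0 $r1=65510 $r2=13 $r3=0

65510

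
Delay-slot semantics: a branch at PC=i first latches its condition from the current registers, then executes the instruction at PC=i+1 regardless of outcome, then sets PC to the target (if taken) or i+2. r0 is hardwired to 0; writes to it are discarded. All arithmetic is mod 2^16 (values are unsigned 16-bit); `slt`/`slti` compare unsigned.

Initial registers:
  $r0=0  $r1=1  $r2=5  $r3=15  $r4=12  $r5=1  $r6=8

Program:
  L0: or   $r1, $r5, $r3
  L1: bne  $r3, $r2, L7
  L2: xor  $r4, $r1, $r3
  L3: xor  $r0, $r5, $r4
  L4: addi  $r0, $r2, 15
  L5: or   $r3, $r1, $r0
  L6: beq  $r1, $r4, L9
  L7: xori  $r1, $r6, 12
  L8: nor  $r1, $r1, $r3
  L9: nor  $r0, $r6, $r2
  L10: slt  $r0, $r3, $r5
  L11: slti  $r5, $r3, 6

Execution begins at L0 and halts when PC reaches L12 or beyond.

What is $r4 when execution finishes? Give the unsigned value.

PC=0  or   $r1, $r5, $r3     | $r0=0 $r1=15 $r2=5 $r3=15 $r4=12 $r5=1 $r6=8
PC=1  bne  $r3, $r2, L7      | $r0=0 $r1=15 $r2=5 $r3=15 $r4=12 $r5=1 $r6=8  [TAKEN]
PC=2  xor  $r4, $r1, $r3     | $r0=0 $r1=15 $r2=5 $r3=15 $r4=0 $r5=1 $r6=8
PC=7  xori  $r1, $r6, 12     | $r0=0 $r1=4 $r2=5 $r3=15 $r4=0 $r5=1 $r6=8
PC=8  nor  $r1, $r1, $r3     | $r0=0 $r1=65520 $r2=5 $r3=15 $r4=0 $r5=1 $r6=8
PC=9  nor  $r0, $r6, $r2     | $r0=0 $r1=65520 $r2=5 $r3=15 $r4=0 $r5=1 $r6=8
PC=10 slt  $r0, $r3, $r5     | $r0=0 $r1=65520 $r2=5 $r3=15 $r4=0 $r5=1 $r6=8
PC=11 slti  $r5, $r3, 6      | $r0=0 $r1=65520 $r2=5 $r3=15 $r4=0 $r5=0 $r6=8

0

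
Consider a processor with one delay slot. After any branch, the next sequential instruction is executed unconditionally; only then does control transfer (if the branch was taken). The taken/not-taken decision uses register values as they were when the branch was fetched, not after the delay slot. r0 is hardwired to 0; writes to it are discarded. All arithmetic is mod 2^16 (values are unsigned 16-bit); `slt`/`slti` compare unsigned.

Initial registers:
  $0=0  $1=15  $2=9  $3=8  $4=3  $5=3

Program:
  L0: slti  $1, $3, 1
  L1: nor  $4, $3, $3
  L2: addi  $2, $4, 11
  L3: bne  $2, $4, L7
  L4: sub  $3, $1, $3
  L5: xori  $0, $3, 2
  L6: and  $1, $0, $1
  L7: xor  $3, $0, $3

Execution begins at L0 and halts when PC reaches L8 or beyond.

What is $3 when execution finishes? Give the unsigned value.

[0] slti  $1, $3, 1  →  {$0:0, $1:0, $2:9, $3:8, $4:3, $5:3}
[1] nor  $4, $3, $3  →  {$0:0, $1:0, $2:9, $3:8, $4:65527, $5:3}
[2] addi  $2, $4, 11  →  {$0:0, $1:0, $2:2, $3:8, $4:65527, $5:3}
[3] bne  $2, $4, L7  →  {$0:0, $1:0, $2:2, $3:8, $4:65527, $5:3}  ⟨branch taken⟩
[4] sub  $3, $1, $3  →  {$0:0, $1:0, $2:2, $3:65528, $4:65527, $5:3}
[7] xor  $3, $0, $3  →  {$0:0, $1:0, $2:2, $3:65528, $4:65527, $5:3}

65528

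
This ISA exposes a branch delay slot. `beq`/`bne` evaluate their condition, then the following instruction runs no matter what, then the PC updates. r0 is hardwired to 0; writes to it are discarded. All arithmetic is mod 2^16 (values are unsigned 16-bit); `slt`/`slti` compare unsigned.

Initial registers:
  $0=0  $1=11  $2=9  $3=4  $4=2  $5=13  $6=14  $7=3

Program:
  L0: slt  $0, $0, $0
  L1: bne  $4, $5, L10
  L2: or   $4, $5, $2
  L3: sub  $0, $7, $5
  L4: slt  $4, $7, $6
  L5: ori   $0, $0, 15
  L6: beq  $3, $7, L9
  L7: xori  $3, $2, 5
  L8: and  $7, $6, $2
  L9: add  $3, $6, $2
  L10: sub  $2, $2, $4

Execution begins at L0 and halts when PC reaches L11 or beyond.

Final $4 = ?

  step pc=0: slt  $0, $0, $0  regs=(0,11,9,4,2,13,14,3)
  step pc=1: bne  $4, $5, L10  cond=T  regs=(0,11,9,4,2,13,14,3)
  step pc=2: or   $4, $5, $2  regs=(0,11,9,4,13,13,14,3)
  step pc=10: sub  $2, $2, $4  regs=(0,11,65532,4,13,13,14,3)

13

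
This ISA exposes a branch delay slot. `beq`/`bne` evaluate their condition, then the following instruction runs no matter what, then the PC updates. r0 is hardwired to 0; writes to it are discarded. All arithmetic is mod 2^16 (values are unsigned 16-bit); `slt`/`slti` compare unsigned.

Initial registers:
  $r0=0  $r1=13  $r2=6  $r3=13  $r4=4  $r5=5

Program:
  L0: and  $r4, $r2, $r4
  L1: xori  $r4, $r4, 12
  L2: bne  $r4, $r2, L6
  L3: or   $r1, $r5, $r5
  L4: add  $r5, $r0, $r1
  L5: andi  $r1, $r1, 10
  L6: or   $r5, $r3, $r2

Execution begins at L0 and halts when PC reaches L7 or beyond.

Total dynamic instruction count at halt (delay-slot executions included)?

5

  step pc=0: and  $r4, $r2, $r4  regs=(0,13,6,13,4,5)
  step pc=1: xori  $r4, $r4, 12  regs=(0,13,6,13,8,5)
  step pc=2: bne  $r4, $r2, L6  cond=T  regs=(0,13,6,13,8,5)
  step pc=3: or   $r1, $r5, $r5  regs=(0,5,6,13,8,5)
  step pc=6: or   $r5, $r3, $r2  regs=(0,5,6,13,8,15)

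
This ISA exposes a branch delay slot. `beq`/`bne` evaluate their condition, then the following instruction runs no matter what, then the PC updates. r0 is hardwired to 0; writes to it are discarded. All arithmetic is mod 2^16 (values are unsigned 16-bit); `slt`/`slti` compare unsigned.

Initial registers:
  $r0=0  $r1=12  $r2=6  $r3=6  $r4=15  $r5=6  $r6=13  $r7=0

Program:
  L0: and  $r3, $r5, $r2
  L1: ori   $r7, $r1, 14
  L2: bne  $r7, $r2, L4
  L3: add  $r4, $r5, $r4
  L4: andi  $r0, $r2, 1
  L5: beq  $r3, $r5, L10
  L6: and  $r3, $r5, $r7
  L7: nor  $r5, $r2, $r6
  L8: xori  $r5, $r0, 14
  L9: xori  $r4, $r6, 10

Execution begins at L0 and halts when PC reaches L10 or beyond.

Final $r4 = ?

21

PC=0  and  $r3, $r5, $r2     | $r0=0 $r1=12 $r2=6 $r3=6 $r4=15 $r5=6 $r6=13 $r7=0
PC=1  ori   $r7, $r1, 14     | $r0=0 $r1=12 $r2=6 $r3=6 $r4=15 $r5=6 $r6=13 $r7=14
PC=2  bne  $r7, $r2, L4      | $r0=0 $r1=12 $r2=6 $r3=6 $r4=15 $r5=6 $r6=13 $r7=14  [TAKEN]
PC=3  add  $r4, $r5, $r4     | $r0=0 $r1=12 $r2=6 $r3=6 $r4=21 $r5=6 $r6=13 $r7=14
PC=4  andi  $r0, $r2, 1      | $r0=0 $r1=12 $r2=6 $r3=6 $r4=21 $r5=6 $r6=13 $r7=14
PC=5  beq  $r3, $r5, L10     | $r0=0 $r1=12 $r2=6 $r3=6 $r4=21 $r5=6 $r6=13 $r7=14  [TAKEN]
PC=6  and  $r3, $r5, $r7     | $r0=0 $r1=12 $r2=6 $r3=6 $r4=21 $r5=6 $r6=13 $r7=14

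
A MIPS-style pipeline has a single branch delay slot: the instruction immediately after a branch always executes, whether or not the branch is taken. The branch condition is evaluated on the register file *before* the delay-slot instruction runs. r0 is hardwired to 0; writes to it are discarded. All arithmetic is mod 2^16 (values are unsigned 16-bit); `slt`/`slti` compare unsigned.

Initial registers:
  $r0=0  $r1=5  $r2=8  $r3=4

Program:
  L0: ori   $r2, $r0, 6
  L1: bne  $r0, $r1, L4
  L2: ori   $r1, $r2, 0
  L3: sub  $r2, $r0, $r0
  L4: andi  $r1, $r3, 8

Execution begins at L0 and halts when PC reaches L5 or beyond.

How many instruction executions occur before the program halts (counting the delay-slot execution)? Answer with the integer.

[0] ori   $r2, $r0, 6  →  {$r0:0, $r1:5, $r2:6, $r3:4}
[1] bne  $r0, $r1, L4  →  {$r0:0, $r1:5, $r2:6, $r3:4}  ⟨branch taken⟩
[2] ori   $r1, $r2, 0  →  {$r0:0, $r1:6, $r2:6, $r3:4}
[4] andi  $r1, $r3, 8  →  {$r0:0, $r1:0, $r2:6, $r3:4}

4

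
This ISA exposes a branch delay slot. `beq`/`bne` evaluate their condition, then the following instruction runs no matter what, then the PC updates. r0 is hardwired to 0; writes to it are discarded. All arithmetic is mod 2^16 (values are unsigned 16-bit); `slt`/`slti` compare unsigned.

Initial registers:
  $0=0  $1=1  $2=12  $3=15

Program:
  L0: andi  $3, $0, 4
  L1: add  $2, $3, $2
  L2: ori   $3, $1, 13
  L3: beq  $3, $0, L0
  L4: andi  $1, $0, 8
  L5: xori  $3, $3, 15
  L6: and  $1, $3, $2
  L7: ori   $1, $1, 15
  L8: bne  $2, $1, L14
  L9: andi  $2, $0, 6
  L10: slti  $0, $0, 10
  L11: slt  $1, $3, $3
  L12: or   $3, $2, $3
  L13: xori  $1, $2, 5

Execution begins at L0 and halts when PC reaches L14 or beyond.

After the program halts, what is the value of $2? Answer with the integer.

0

PC=0  andi  $3, $0, 4        | $0=0 $1=1 $2=12 $3=0
PC=1  add  $2, $3, $2        | $0=0 $1=1 $2=12 $3=0
PC=2  ori   $3, $1, 13       | $0=0 $1=1 $2=12 $3=13
PC=3  beq  $3, $0, L0        | $0=0 $1=1 $2=12 $3=13  [not taken]
PC=4  andi  $1, $0, 8        | $0=0 $1=0 $2=12 $3=13
PC=5  xori  $3, $3, 15       | $0=0 $1=0 $2=12 $3=2
PC=6  and  $1, $3, $2        | $0=0 $1=0 $2=12 $3=2
PC=7  ori   $1, $1, 15       | $0=0 $1=15 $2=12 $3=2
PC=8  bne  $2, $1, L14       | $0=0 $1=15 $2=12 $3=2  [TAKEN]
PC=9  andi  $2, $0, 6        | $0=0 $1=15 $2=0 $3=2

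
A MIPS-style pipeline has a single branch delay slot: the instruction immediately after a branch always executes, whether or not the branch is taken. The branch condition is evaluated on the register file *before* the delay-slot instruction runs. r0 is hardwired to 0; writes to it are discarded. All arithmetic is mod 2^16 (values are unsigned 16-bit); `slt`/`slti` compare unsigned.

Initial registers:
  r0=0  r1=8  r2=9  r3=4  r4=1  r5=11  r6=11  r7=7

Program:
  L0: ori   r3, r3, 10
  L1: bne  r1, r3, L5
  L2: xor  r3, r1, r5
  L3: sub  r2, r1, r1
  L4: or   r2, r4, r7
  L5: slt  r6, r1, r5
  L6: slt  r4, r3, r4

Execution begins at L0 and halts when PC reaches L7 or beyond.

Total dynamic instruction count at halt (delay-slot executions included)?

  step pc=0: ori   r3, r3, 10  regs=(0,8,9,14,1,11,11,7)
  step pc=1: bne  r1, r3, L5  cond=T  regs=(0,8,9,14,1,11,11,7)
  step pc=2: xor  r3, r1, r5  regs=(0,8,9,3,1,11,11,7)
  step pc=5: slt  r6, r1, r5  regs=(0,8,9,3,1,11,1,7)
  step pc=6: slt  r4, r3, r4  regs=(0,8,9,3,0,11,1,7)

5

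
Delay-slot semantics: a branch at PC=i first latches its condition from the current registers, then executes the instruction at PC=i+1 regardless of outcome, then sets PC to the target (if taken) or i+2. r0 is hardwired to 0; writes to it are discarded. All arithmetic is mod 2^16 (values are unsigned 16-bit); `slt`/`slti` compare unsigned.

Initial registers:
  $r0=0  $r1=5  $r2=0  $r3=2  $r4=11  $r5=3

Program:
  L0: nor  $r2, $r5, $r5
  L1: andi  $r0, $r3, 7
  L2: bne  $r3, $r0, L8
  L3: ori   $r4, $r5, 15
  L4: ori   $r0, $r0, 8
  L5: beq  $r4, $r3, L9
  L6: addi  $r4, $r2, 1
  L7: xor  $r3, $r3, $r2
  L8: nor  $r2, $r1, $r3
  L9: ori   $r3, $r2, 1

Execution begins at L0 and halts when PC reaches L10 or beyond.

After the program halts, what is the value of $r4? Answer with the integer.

[0] nor  $r2, $r5, $r5  →  {$r0:0, $r1:5, $r2:65532, $r3:2, $r4:11, $r5:3}
[1] andi  $r0, $r3, 7  →  {$r0:0, $r1:5, $r2:65532, $r3:2, $r4:11, $r5:3}
[2] bne  $r3, $r0, L8  →  {$r0:0, $r1:5, $r2:65532, $r3:2, $r4:11, $r5:3}  ⟨branch taken⟩
[3] ori   $r4, $r5, 15  →  {$r0:0, $r1:5, $r2:65532, $r3:2, $r4:15, $r5:3}
[8] nor  $r2, $r1, $r3  →  {$r0:0, $r1:5, $r2:65528, $r3:2, $r4:15, $r5:3}
[9] ori   $r3, $r2, 1  →  {$r0:0, $r1:5, $r2:65528, $r3:65529, $r4:15, $r5:3}

15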